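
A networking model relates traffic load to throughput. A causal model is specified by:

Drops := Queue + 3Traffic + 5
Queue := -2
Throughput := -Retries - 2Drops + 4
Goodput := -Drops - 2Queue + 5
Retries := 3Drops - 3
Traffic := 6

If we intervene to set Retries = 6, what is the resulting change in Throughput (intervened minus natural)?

54

Intervening sets Retries = 6 and removes its equation (Retries := 3Drops - 3).
Drops = Queue + 3Traffic + 5  [with Queue=-2, Traffic=6]  = 21
Throughput = -Retries - 2Drops + 4  [with Retries=6, Drops=21]  = -44
Without intervention: Drops = Queue + 3Traffic + 5  [with Queue=-2, Traffic=6]  = 21; Retries = 3Drops - 3  [with Drops=21]  = 60; Throughput = -Retries - 2Drops + 4  [with Retries=60, Drops=21]  = -98.
Change = -44 − (-98) = 54.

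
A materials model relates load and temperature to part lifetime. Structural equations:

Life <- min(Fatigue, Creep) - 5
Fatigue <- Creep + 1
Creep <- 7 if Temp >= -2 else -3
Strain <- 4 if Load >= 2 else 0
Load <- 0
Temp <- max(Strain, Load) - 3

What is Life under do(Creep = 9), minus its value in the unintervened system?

12

Under do(Creep=9), the mechanism Creep <- 7 if Temp >= -2 else -3 is discarded; Creep is fixed at 9.
Fatigue = Creep + 1  [with Creep=9]  = 10
Life = min(Fatigue, Creep) - 5  [with Fatigue=10, Creep=9]  = 4
Without intervention: Strain = 4 if Load >= 2 else 0  [with Load=0]  = 0; Temp = max(Strain, Load) - 3  [with Strain=0, Load=0]  = -3; Creep = 7 if Temp >= -2 else -3  [with Temp=-3]  = -3; Fatigue = Creep + 1  [with Creep=-3]  = -2; Life = min(Fatigue, Creep) - 5  [with Fatigue=-2, Creep=-3]  = -8.
Change = 4 − (-8) = 12.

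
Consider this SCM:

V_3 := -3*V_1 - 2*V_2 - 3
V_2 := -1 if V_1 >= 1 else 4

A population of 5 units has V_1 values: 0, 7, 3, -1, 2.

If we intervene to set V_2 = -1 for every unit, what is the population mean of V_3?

-7.6

Every unit gets V_2=-1 under the intervention. V_3 values become -1, -22, -10, 2, -7; E[V_3|do(V_2=-1)] = -7.6.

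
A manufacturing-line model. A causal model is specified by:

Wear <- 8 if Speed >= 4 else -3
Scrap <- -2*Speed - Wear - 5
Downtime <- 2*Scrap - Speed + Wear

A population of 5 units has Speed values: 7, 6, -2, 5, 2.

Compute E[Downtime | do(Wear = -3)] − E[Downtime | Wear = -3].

-18

The intervention sets Wear=-3 in all 5 units regardless of Speed. Recomputing Downtime per unit gives -42, -37, 3, -32, -17; average -25.
Observing Wear=-3 restricts to units where Wear's equation naturally yields -3: Speed ∈ {-2, 2}. In that subpopulation Downtime = 3, -17, mean -7.
Difference = -25 − (-7) = -18.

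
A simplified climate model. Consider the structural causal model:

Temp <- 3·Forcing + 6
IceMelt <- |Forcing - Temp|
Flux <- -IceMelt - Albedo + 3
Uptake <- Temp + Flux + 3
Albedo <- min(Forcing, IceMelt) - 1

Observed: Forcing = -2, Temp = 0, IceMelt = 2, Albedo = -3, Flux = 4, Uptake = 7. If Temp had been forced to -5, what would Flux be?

do(Temp=-5) replaces the equation Temp <- 3·Forcing + 6 with the constant Temp = -5.
IceMelt = |Forcing - Temp|  [with Forcing=-2, Temp=-5]  = 3
Albedo = min(Forcing, IceMelt) - 1  [with Forcing=-2, IceMelt=3]  = -3
Flux = -IceMelt - Albedo + 3  [with IceMelt=3, Albedo=-3]  = 3

3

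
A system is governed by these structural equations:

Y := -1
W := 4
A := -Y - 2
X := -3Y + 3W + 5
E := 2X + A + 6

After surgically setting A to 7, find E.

53

do(A=7) replaces the equation A := -Y - 2 with the constant A = 7.
X = -3Y + 3W + 5  [with Y=-1, W=4]  = 20
E = 2X + A + 6  [with X=20, A=7]  = 53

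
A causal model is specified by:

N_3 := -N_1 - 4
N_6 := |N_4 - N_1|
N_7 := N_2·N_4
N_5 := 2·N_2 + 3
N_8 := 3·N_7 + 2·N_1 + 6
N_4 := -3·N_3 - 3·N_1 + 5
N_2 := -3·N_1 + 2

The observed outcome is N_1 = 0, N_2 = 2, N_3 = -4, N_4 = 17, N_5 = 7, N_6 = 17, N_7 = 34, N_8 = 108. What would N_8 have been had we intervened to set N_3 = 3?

-18

The intervention breaks the incoming arrows to N_3: N_3 := -N_1 - 4 no longer applies, and N_3 = 3.
N_2 = -3·N_1 + 2  [with N_1=0]  = 2
N_4 = -3·N_3 - 3·N_1 + 5  [with N_3=3, N_1=0]  = -4
N_7 = N_2·N_4  [with N_2=2, N_4=-4]  = -8
N_8 = 3·N_7 + 2·N_1 + 6  [with N_7=-8, N_1=0]  = -18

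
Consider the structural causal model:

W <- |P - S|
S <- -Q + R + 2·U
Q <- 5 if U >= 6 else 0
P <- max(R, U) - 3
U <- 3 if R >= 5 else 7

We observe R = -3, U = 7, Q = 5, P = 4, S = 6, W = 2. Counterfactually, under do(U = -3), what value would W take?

3

Under do(U=-3), the mechanism U <- 3 if R >= 5 else 7 is discarded; U is fixed at -3.
Q = 5 if U >= 6 else 0  [with U=-3]  = 0
P = max(R, U) - 3  [with R=-3, U=-3]  = -6
S = -Q + R + 2·U  [with Q=0, R=-3, U=-3]  = -9
W = |P - S|  [with P=-6, S=-9]  = 3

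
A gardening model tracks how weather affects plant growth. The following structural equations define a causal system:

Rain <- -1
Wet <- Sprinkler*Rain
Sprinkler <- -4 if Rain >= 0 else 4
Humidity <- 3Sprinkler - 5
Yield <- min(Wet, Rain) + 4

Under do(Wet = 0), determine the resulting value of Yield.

do(Wet=0) replaces the equation Wet <- Sprinkler*Rain with the constant Wet = 0.
Yield = min(Wet, Rain) + 4  [with Wet=0, Rain=-1]  = 3

3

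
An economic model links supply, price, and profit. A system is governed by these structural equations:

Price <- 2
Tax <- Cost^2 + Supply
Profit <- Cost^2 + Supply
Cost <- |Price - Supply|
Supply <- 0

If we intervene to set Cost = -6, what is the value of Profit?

do(Cost=-6) replaces the equation Cost <- |Price - Supply| with the constant Cost = -6.
Profit = Cost^2 + Supply  [with Cost=-6, Supply=0]  = 36

36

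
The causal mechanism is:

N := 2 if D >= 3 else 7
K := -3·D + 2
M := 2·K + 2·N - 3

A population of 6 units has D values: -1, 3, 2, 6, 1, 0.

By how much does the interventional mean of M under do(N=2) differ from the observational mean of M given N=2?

16

do(N=2) breaks N's dependence on D. With N=2 fixed, M across the units is 11, -13, -7, -31, -1, 5, mean -6.
E[M|N=2] averages over only the 2 units with N=2 (D = 3, 6): M = -13, -31, mean -22.
Difference = -6 − (-22) = 16.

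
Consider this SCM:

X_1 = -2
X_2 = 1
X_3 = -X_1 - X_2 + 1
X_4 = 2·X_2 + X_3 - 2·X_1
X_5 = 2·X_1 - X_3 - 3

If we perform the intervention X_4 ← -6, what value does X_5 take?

-9

Intervening sets X_4 = -6 and removes its equation (X_4 = 2·X_2 + X_3 - 2·X_1).
No directed path runs from X_4 to X_5, so X_5 keeps its natural value.
X_3 = -X_1 - X_2 + 1  [with X_1=-2, X_2=1]  = 2
X_5 = 2·X_1 - X_3 - 3  [with X_1=-2, X_3=2]  = -9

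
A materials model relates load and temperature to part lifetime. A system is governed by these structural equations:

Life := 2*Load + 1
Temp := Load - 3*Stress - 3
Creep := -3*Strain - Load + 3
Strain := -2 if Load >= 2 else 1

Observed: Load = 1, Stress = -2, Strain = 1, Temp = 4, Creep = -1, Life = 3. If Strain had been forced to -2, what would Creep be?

8

do(Strain=-2) replaces the equation Strain := -2 if Load >= 2 else 1 with the constant Strain = -2.
Creep = -3*Strain - Load + 3  [with Strain=-2, Load=1]  = 8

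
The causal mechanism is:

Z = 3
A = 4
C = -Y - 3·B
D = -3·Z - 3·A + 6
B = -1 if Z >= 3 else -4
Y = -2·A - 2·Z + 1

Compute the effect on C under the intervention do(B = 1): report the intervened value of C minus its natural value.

Intervening sets B = 1 and removes its equation (B = -1 if Z >= 3 else -4).
Y = -2·A - 2·Z + 1  [with A=4, Z=3]  = -13
C = -Y - 3·B  [with Y=-13, B=1]  = 10
Without intervention: Y = -2·A - 2·Z + 1  [with A=4, Z=3]  = -13; B = -1 if Z >= 3 else -4  [with Z=3]  = -1; C = -Y - 3·B  [with Y=-13, B=-1]  = 16.
Change = 10 − 16 = -6.

-6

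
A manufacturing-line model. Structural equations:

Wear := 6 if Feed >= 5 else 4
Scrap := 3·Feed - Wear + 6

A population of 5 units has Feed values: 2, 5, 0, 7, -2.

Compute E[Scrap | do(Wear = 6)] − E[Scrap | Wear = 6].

-10.8

Every unit gets Wear=6 under the intervention. Scrap values become 6, 15, 0, 21, -6; E[Scrap|do(Wear=6)] = 7.2.
Observing Wear=6 restricts to units where Wear's equation naturally yields 6: Feed ∈ {5, 7}. In that subpopulation Scrap = 15, 21, mean 18.
Difference = 7.2 − 18 = -10.8.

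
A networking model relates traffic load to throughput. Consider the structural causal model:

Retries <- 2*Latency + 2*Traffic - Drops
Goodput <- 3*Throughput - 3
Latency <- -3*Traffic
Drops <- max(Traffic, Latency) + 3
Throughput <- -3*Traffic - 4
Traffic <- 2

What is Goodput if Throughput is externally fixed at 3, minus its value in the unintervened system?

The intervention breaks the incoming arrows to Throughput: Throughput <- -3*Traffic - 4 no longer applies, and Throughput = 3.
Goodput = 3*Throughput - 3  [with Throughput=3]  = 6
Without intervention: Throughput = -3*Traffic - 4  [with Traffic=2]  = -10; Goodput = 3*Throughput - 3  [with Throughput=-10]  = -33.
Change = 6 − (-33) = 39.

39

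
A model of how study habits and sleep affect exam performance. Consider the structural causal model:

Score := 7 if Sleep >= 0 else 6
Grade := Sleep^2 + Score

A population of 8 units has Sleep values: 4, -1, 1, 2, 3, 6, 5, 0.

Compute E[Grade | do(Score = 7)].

Under do(Score=7), Score's equation is replaced by Score=7 for every unit. Per-unit Grade: 23, 8, 8, 11, 16, 43, 32, 7. Mean = 18.5.

18.5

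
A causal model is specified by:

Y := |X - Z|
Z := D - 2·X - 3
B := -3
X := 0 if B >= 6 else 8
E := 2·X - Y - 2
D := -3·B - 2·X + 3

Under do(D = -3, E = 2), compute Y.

The joint intervention fixes D = -3, E = 2, removing each variable's own equation.
X = 0 if B >= 6 else 8  [with B=-3]  = 8
Z = D - 2·X - 3  [with D=-3, X=8]  = -22
Y = |X - Z|  [with X=8, Z=-22]  = 30

30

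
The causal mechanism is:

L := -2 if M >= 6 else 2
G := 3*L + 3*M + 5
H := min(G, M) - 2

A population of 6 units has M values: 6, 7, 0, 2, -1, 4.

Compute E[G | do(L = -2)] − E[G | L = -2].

Every unit gets L=-2 under the intervention. G values become 17, 20, -1, 5, -4, 11; E[G|do(L=-2)] = 8.
Conditioning on L=-2 selects the 2 unit(s) with M ∈ {6, 7}. Their G values: 17, 20. Mean = 18.5.
Difference = 8 − 18.5 = -10.5.

-10.5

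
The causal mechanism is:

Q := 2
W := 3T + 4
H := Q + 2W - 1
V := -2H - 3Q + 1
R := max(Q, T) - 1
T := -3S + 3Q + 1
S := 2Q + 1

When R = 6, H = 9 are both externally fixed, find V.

Setting R = 6, H = 9 by intervention discards those variables' equations.
V = -2H - 3Q + 1  [with H=9, Q=2]  = -23

-23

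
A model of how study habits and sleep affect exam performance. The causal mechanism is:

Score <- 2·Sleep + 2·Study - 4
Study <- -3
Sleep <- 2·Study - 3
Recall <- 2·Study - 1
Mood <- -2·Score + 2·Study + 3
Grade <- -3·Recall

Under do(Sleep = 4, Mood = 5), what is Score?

-2

The joint intervention fixes Sleep = 4, Mood = 5, removing each variable's own equation.
Score = 2·Sleep + 2·Study - 4  [with Sleep=4, Study=-3]  = -2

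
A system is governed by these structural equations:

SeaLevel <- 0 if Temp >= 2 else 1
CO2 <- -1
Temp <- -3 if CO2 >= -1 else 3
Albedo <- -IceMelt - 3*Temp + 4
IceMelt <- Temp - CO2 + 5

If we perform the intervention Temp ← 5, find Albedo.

Under do(Temp=5), the mechanism Temp <- -3 if CO2 >= -1 else 3 is discarded; Temp is fixed at 5.
IceMelt = Temp - CO2 + 5  [with Temp=5, CO2=-1]  = 11
Albedo = -IceMelt - 3*Temp + 4  [with IceMelt=11, Temp=5]  = -22

-22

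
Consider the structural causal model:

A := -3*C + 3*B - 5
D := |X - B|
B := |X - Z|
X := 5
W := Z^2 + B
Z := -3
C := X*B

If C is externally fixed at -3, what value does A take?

28

Under do(C=-3), the mechanism C := X*B is discarded; C is fixed at -3.
B = |X - Z|  [with X=5, Z=-3]  = 8
A = -3*C + 3*B - 5  [with C=-3, B=8]  = 28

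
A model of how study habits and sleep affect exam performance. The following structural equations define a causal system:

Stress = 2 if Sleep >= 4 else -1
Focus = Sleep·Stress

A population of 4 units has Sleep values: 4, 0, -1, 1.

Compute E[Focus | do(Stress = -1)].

-1

Under do(Stress=-1), Stress's equation is replaced by Stress=-1 for every unit. Per-unit Focus: -4, 0, 1, -1. Mean = -1.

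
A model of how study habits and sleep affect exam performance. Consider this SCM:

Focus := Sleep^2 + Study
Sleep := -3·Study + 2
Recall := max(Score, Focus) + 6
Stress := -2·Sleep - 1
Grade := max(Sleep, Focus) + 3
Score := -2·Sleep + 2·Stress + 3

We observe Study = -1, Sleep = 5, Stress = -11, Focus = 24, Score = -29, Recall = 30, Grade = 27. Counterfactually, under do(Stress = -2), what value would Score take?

do(Stress=-2) replaces the equation Stress := -2·Sleep - 1 with the constant Stress = -2.
Sleep = -3·Study + 2  [with Study=-1]  = 5
Score = -2·Sleep + 2·Stress + 3  [with Sleep=5, Stress=-2]  = -11

-11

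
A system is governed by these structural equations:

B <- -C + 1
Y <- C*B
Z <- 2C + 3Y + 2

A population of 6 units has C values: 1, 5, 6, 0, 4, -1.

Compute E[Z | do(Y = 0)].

The intervention sets Y=0 in all 6 units regardless of C. Recomputing Z per unit gives 4, 12, 14, 2, 10, 0; average 7.

7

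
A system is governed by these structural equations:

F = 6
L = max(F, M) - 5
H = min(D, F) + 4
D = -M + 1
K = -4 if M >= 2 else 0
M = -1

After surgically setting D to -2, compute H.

2

do(D=-2) replaces the equation D = -M + 1 with the constant D = -2.
H = min(D, F) + 4  [with D=-2, F=6]  = 2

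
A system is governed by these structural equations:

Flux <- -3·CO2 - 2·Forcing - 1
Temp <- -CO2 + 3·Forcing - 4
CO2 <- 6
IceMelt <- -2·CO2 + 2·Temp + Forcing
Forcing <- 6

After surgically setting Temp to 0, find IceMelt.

The intervention breaks the incoming arrows to Temp: Temp <- -CO2 + 3·Forcing - 4 no longer applies, and Temp = 0.
IceMelt = -2·CO2 + 2·Temp + Forcing  [with CO2=6, Temp=0, Forcing=6]  = -6

-6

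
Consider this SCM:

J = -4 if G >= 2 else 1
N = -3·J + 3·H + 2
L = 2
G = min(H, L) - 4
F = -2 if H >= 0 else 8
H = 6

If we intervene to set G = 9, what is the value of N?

32

do(G=9) replaces the equation G = min(H, L) - 4 with the constant G = 9.
J = -4 if G >= 2 else 1  [with G=9]  = -4
N = -3·J + 3·H + 2  [with J=-4, H=6]  = 32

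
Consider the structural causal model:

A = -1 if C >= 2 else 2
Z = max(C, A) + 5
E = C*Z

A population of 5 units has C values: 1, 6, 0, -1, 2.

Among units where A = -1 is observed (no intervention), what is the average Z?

9

E[Z|A=-1] averages over only the 2 units with A=-1 (C = 6, 2): Z = 11, 7, mean 9.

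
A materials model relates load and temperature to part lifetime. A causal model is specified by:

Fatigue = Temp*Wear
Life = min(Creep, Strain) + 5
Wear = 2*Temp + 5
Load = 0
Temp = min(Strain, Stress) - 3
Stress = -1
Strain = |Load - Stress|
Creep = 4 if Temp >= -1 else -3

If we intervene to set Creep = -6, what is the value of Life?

do(Creep=-6) replaces the equation Creep = 4 if Temp >= -1 else -3 with the constant Creep = -6.
Strain = |Load - Stress|  [with Load=0, Stress=-1]  = 1
Life = min(Creep, Strain) + 5  [with Creep=-6, Strain=1]  = -1

-1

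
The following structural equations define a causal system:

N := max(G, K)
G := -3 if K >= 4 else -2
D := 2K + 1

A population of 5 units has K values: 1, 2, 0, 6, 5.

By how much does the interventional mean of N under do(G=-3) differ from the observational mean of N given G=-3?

-2.7

Under do(G=-3), G's equation is replaced by G=-3 for every unit. Per-unit N: 1, 2, 0, 6, 5. Mean = 2.8.
Conditioning on G=-3 selects the 2 unit(s) with K ∈ {6, 5}. Their N values: 6, 5. Mean = 5.5.
Difference = 2.8 − 5.5 = -2.7.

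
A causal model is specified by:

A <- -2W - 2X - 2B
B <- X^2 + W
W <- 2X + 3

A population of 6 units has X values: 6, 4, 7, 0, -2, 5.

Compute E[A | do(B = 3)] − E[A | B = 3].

-26

do(B=3) breaks B's dependence on X. With B=3 fixed, A across the units is -48, -36, -54, -12, 0, -42, mean -32.
E[A|B=3] averages over only the 2 units with B=3 (X = 0, -2): A = -12, 0, mean -6.
Difference = -32 − (-6) = -26.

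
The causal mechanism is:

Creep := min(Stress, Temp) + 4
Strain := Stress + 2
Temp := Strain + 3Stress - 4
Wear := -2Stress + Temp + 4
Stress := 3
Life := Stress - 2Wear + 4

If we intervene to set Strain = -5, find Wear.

-2

do(Strain=-5) replaces the equation Strain := Stress + 2 with the constant Strain = -5.
Temp = Strain + 3Stress - 4  [with Strain=-5, Stress=3]  = 0
Wear = -2Stress + Temp + 4  [with Stress=3, Temp=0]  = -2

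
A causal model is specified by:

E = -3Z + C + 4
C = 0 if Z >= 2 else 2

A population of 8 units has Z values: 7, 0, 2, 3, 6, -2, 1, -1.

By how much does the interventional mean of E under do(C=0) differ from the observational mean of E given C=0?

do(C=0) breaks C's dependence on Z. With C=0 fixed, E across the units is -17, 4, -2, -5, -14, 10, 1, 7, mean -2.
E[E|C=0] averages over only the 4 units with C=0 (Z = 7, 2, 3, 6): E = -17, -2, -5, -14, mean -9.5.
Difference = -2 − (-9.5) = 7.5.

7.5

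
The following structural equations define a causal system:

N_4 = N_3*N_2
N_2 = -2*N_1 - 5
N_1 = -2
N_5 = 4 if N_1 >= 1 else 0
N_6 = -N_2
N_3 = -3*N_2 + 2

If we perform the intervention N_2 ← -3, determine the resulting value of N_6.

3

Under do(N_2=-3), the mechanism N_2 = -2*N_1 - 5 is discarded; N_2 is fixed at -3.
N_6 = -N_2  [with N_2=-3]  = 3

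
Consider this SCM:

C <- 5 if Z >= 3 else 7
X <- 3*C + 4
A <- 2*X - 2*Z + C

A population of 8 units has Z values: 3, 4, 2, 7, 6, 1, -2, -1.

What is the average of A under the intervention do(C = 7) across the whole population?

Every unit gets C=7 under the intervention. A values become 51, 49, 53, 43, 45, 55, 61, 59; E[A|do(C=7)] = 52.

52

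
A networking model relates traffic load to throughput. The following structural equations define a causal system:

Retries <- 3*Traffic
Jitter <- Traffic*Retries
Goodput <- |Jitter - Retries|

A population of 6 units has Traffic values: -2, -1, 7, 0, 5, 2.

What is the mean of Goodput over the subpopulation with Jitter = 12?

Conditioning on Jitter=12 selects the 2 unit(s) with Traffic ∈ {-2, 2}. Their Goodput values: 18, 6. Mean = 12.

12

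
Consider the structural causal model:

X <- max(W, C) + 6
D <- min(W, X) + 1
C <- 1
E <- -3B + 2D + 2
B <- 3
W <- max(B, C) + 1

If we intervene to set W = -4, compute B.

3

Under do(W=-4), the mechanism W <- max(B, C) + 1 is discarded; W is fixed at -4.
Since B is not a descendant of the intervened variable, it is unaffected.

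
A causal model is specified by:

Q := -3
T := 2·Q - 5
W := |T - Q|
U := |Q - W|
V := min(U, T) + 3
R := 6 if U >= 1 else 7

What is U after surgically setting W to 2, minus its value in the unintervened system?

The intervention breaks the incoming arrows to W: W := |T - Q| no longer applies, and W = 2.
U = |Q - W|  [with Q=-3, W=2]  = 5
Without intervention: T = 2·Q - 5  [with Q=-3]  = -11; W = |T - Q|  [with T=-11, Q=-3]  = 8; U = |Q - W|  [with Q=-3, W=8]  = 11.
Change = 5 − 11 = -6.

-6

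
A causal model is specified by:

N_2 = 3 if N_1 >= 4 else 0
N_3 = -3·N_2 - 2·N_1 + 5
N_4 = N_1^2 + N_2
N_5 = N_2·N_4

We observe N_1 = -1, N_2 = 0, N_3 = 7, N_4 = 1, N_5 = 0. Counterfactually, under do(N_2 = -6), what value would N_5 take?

do(N_2=-6) replaces the equation N_2 = 3 if N_1 >= 4 else 0 with the constant N_2 = -6.
N_4 = N_1^2 + N_2  [with N_1=-1, N_2=-6]  = -5
N_5 = N_2·N_4  [with N_2=-6, N_4=-5]  = 30

30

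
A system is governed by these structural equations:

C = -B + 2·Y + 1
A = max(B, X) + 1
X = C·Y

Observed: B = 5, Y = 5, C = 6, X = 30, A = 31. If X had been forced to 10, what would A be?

11

Intervening sets X = 10 and removes its equation (X = C·Y).
A = max(B, X) + 1  [with B=5, X=10]  = 11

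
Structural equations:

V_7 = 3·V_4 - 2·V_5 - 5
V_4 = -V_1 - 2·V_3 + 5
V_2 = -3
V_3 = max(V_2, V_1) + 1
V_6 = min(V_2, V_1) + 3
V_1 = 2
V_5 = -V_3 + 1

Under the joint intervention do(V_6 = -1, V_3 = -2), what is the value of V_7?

10

Under do(V_6 = -1, V_3 = -2), each intervened variable's structural equation is replaced by its fixed value.
V_4 = -V_1 - 2·V_3 + 5  [with V_1=2, V_3=-2]  = 7
V_5 = -V_3 + 1  [with V_3=-2]  = 3
V_7 = 3·V_4 - 2·V_5 - 5  [with V_4=7, V_5=3]  = 10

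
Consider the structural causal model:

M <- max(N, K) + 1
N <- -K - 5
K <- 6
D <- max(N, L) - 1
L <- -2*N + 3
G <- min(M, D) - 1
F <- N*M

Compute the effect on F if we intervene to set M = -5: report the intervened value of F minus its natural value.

132

Under do(M=-5), the mechanism M <- max(N, K) + 1 is discarded; M is fixed at -5.
N = -K - 5  [with K=6]  = -11
F = N*M  [with N=-11, M=-5]  = 55
Without intervention: N = -K - 5  [with K=6]  = -11; M = max(N, K) + 1  [with N=-11, K=6]  = 7; F = N*M  [with N=-11, M=7]  = -77.
Change = 55 − (-77) = 132.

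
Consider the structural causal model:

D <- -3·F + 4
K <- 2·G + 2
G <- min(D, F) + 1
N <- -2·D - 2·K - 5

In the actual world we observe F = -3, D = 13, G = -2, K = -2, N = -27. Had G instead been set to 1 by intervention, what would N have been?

do(G=1) replaces the equation G <- min(D, F) + 1 with the constant G = 1.
D = -3·F + 4  [with F=-3]  = 13
K = 2·G + 2  [with G=1]  = 4
N = -2·D - 2·K - 5  [with D=13, K=4]  = -39

-39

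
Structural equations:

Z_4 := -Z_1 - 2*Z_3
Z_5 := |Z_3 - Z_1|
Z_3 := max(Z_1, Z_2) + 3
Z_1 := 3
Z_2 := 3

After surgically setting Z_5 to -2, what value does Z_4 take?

-15

The intervention breaks the incoming arrows to Z_5: Z_5 := |Z_3 - Z_1| no longer applies, and Z_5 = -2.
Since Z_4 is not a descendant of the intervened variable, it is unaffected.
Z_3 = max(Z_1, Z_2) + 3  [with Z_1=3, Z_2=3]  = 6
Z_4 = -Z_1 - 2*Z_3  [with Z_1=3, Z_3=6]  = -15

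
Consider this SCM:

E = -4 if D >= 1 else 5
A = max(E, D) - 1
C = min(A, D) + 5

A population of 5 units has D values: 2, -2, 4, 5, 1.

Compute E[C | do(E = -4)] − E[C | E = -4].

-1

Under do(E=-4), E's equation is replaced by E=-4 for every unit. Per-unit C: 6, 2, 8, 9, 5. Mean = 6.
Observing E=-4 restricts to units where E's equation naturally yields -4: D ∈ {2, 4, 5, 1}. In that subpopulation C = 6, 8, 9, 5, mean 7.
Difference = 6 − 7 = -1.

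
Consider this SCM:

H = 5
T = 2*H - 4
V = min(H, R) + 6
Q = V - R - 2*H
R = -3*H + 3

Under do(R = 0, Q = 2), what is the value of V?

6

The joint intervention fixes R = 0, Q = 2, removing each variable's own equation.
V = min(H, R) + 6  [with H=5, R=0]  = 6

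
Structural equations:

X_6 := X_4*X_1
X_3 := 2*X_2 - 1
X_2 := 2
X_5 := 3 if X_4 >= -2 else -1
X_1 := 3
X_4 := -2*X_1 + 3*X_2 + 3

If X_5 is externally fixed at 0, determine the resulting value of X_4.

The intervention breaks the incoming arrows to X_5: X_5 := 3 if X_4 >= -2 else -1 no longer applies, and X_5 = 0.
Since X_4 is not a descendant of the intervened variable, it is unaffected.
X_4 = -2*X_1 + 3*X_2 + 3  [with X_1=3, X_2=2]  = 3

3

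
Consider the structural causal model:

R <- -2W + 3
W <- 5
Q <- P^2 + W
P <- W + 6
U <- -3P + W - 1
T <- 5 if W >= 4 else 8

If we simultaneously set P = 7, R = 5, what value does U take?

The joint intervention fixes P = 7, R = 5, removing each variable's own equation.
U = -3P + W - 1  [with P=7, W=5]  = -17

-17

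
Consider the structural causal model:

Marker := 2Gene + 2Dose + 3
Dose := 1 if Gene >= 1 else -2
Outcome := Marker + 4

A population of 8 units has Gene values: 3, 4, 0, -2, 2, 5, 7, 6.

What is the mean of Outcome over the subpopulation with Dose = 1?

18

E[Outcome|Dose=1] averages over only the 6 units with Dose=1 (Gene = 3, 4, 2, 5, 7, 6): Outcome = 15, 17, 13, 19, 23, 21, mean 18.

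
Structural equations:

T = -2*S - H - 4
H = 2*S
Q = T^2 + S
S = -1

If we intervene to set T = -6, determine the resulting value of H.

Under do(T=-6), the mechanism T = -2*S - H - 4 is discarded; T is fixed at -6.
Since H is not a descendant of the intervened variable, it is unaffected.
H = 2*S  [with S=-1]  = -2

-2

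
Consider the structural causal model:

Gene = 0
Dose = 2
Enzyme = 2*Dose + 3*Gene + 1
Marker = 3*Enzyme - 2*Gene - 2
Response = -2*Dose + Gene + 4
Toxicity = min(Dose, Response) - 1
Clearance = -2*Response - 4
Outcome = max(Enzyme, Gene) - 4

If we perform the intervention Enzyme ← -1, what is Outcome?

-4

The intervention breaks the incoming arrows to Enzyme: Enzyme = 2*Dose + 3*Gene + 1 no longer applies, and Enzyme = -1.
Outcome = max(Enzyme, Gene) - 4  [with Enzyme=-1, Gene=0]  = -4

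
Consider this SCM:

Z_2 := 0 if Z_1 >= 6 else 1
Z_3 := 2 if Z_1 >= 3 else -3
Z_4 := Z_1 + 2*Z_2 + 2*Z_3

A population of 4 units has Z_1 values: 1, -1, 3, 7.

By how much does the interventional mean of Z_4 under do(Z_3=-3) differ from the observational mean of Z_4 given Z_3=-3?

2

do(Z_3=-3) breaks Z_3's dependence on Z_1. With Z_3=-3 fixed, Z_4 across the units is -3, -5, -1, 1, mean -2.
E[Z_4|Z_3=-3] averages over only the 2 units with Z_3=-3 (Z_1 = 1, -1): Z_4 = -3, -5, mean -4.
Difference = -2 − (-4) = 2.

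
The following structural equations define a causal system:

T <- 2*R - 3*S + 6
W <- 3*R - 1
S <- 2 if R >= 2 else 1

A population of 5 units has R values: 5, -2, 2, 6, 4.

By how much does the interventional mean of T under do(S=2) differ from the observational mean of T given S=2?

-2.5

The intervention sets S=2 in all 5 units regardless of R. Recomputing T per unit gives 10, -4, 4, 12, 8; average 6.
E[T|S=2] averages over only the 4 units with S=2 (R = 5, 2, 6, 4): T = 10, 4, 12, 8, mean 8.5.
Difference = 6 − 8.5 = -2.5.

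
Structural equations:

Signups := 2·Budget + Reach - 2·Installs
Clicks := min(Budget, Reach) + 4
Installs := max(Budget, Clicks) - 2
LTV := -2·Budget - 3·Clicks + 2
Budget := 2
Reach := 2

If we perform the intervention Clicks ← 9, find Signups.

-8

do(Clicks=9) replaces the equation Clicks := min(Budget, Reach) + 4 with the constant Clicks = 9.
Installs = max(Budget, Clicks) - 2  [with Budget=2, Clicks=9]  = 7
Signups = 2·Budget + Reach - 2·Installs  [with Budget=2, Reach=2, Installs=7]  = -8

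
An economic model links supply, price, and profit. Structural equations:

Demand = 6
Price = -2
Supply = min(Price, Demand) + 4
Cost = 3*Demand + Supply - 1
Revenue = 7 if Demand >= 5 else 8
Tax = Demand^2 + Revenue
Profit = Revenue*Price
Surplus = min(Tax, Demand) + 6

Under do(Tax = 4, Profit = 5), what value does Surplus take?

The joint intervention fixes Tax = 4, Profit = 5, removing each variable's own equation.
Surplus = min(Tax, Demand) + 6  [with Tax=4, Demand=6]  = 10

10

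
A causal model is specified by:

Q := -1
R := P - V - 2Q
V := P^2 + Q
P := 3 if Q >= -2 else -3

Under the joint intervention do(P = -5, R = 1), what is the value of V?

24

The joint intervention fixes P = -5, R = 1, removing each variable's own equation.
V = P^2 + Q  [with P=-5, Q=-1]  = 24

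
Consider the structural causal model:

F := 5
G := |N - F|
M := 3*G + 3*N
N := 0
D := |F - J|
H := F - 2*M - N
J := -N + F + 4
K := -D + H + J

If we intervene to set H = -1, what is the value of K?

4

do(H=-1) replaces the equation H := F - 2*M - N with the constant H = -1.
J = -N + F + 4  [with N=0, F=5]  = 9
D = |F - J|  [with F=5, J=9]  = 4
K = -D + H + J  [with D=4, H=-1, J=9]  = 4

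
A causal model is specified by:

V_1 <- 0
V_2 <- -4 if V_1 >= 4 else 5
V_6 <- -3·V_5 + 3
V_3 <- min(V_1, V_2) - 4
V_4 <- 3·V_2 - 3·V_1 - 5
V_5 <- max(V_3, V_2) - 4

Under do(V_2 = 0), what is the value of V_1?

Under do(V_2=0), the mechanism V_2 <- -4 if V_1 >= 4 else 5 is discarded; V_2 is fixed at 0.
V_1 is not downstream of the intervention, so its value is determined by the original equations.

0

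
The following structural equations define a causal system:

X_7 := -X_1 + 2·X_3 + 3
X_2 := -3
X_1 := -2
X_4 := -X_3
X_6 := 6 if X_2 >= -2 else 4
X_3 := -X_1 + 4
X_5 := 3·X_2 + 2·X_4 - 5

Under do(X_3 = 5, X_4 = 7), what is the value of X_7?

Under do(X_3 = 5, X_4 = 7), each intervened variable's structural equation is replaced by its fixed value.
X_7 = -X_1 + 2·X_3 + 3  [with X_1=-2, X_3=5]  = 15

15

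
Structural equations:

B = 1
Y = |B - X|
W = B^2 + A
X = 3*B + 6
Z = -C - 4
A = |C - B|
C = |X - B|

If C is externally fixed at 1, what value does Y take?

8

The intervention breaks the incoming arrows to C: C = |X - B| no longer applies, and C = 1.
Y is not downstream of the intervention, so its value is determined by the original equations.
X = 3*B + 6  [with B=1]  = 9
Y = |B - X|  [with B=1, X=9]  = 8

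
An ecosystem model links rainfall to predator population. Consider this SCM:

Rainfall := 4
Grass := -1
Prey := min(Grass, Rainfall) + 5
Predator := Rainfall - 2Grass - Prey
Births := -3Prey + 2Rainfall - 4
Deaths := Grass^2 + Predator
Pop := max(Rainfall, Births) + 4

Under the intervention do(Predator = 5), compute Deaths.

Under do(Predator=5), the mechanism Predator := Rainfall - 2Grass - Prey is discarded; Predator is fixed at 5.
Deaths = Grass^2 + Predator  [with Grass=-1, Predator=5]  = 6

6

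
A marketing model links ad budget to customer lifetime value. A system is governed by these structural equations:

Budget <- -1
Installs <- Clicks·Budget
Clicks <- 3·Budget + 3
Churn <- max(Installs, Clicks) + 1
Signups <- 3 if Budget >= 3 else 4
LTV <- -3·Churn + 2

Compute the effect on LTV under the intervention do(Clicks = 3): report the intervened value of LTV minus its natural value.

Under do(Clicks=3), the mechanism Clicks <- 3·Budget + 3 is discarded; Clicks is fixed at 3.
Installs = Clicks·Budget  [with Clicks=3, Budget=-1]  = -3
Churn = max(Installs, Clicks) + 1  [with Installs=-3, Clicks=3]  = 4
LTV = -3·Churn + 2  [with Churn=4]  = -10
Without intervention: Clicks = 3·Budget + 3  [with Budget=-1]  = 0; Installs = Clicks·Budget  [with Clicks=0, Budget=-1]  = 0; Churn = max(Installs, Clicks) + 1  [with Installs=0, Clicks=0]  = 1; LTV = -3·Churn + 2  [with Churn=1]  = -1.
Change = -10 − (-1) = -9.

-9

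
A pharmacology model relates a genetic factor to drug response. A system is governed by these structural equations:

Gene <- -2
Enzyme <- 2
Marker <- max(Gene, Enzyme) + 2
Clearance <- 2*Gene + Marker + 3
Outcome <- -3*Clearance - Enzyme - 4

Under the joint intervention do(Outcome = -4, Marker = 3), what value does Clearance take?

2

Under do(Outcome = -4, Marker = 3), each intervened variable's structural equation is replaced by its fixed value.
Clearance = 2*Gene + Marker + 3  [with Gene=-2, Marker=3]  = 2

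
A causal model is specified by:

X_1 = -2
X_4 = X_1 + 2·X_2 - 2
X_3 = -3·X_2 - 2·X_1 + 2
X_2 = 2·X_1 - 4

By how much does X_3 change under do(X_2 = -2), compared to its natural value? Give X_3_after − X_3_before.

-18

The intervention breaks the incoming arrows to X_2: X_2 = 2·X_1 - 4 no longer applies, and X_2 = -2.
X_3 = -3·X_2 - 2·X_1 + 2  [with X_2=-2, X_1=-2]  = 12
Without intervention: X_2 = 2·X_1 - 4  [with X_1=-2]  = -8; X_3 = -3·X_2 - 2·X_1 + 2  [with X_2=-8, X_1=-2]  = 30.
Change = 12 − 30 = -18.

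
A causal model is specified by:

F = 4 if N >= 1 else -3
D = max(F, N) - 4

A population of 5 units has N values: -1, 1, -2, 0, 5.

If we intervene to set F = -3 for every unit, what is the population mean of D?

-3.4

The intervention sets F=-3 in all 5 units regardless of N. Recomputing D per unit gives -5, -3, -6, -4, 1; average -3.4.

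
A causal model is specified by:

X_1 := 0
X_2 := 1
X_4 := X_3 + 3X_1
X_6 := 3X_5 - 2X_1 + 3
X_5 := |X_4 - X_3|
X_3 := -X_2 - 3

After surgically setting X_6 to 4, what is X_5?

0

do(X_6=4) replaces the equation X_6 := 3X_5 - 2X_1 + 3 with the constant X_6 = 4.
Since X_5 is not a descendant of the intervened variable, it is unaffected.
X_3 = -X_2 - 3  [with X_2=1]  = -4
X_4 = X_3 + 3X_1  [with X_3=-4, X_1=0]  = -4
X_5 = |X_4 - X_3|  [with X_4=-4, X_3=-4]  = 0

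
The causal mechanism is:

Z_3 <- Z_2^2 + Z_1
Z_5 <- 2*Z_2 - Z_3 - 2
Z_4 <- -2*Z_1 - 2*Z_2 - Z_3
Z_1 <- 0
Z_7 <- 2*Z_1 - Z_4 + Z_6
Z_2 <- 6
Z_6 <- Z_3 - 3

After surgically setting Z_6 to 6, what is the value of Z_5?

-26

do(Z_6=6) replaces the equation Z_6 <- Z_3 - 3 with the constant Z_6 = 6.
Since Z_5 is not a descendant of the intervened variable, it is unaffected.
Z_3 = Z_2^2 + Z_1  [with Z_2=6, Z_1=0]  = 36
Z_5 = 2*Z_2 - Z_3 - 2  [with Z_2=6, Z_3=36]  = -26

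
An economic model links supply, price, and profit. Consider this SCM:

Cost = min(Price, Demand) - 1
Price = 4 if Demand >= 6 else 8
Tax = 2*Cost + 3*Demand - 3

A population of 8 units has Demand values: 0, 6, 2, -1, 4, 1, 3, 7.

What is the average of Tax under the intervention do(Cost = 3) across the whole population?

11.25

do(Cost=3) breaks Cost's dependence on Demand. With Cost=3 fixed, Tax across the units is 3, 21, 9, 0, 15, 6, 12, 24, mean 11.25.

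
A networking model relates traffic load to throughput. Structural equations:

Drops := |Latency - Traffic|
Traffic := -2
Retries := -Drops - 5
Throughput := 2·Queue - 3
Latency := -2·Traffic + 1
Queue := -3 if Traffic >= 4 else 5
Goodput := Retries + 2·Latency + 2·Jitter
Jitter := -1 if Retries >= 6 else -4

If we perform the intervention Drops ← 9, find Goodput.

do(Drops=9) replaces the equation Drops := |Latency - Traffic| with the constant Drops = 9.
Latency = -2·Traffic + 1  [with Traffic=-2]  = 5
Retries = -Drops - 5  [with Drops=9]  = -14
Jitter = -1 if Retries >= 6 else -4  [with Retries=-14]  = -4
Goodput = Retries + 2·Latency + 2·Jitter  [with Retries=-14, Latency=5, Jitter=-4]  = -12

-12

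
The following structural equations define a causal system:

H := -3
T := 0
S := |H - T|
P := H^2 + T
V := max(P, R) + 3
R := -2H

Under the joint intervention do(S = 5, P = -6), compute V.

Setting S = 5, P = -6 by intervention discards those variables' equations.
R = -2H  [with H=-3]  = 6
V = max(P, R) + 3  [with P=-6, R=6]  = 9

9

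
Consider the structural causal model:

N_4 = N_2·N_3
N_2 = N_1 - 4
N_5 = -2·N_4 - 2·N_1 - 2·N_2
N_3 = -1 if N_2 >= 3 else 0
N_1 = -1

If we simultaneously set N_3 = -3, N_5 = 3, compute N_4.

15

The joint intervention fixes N_3 = -3, N_5 = 3, removing each variable's own equation.
N_2 = N_1 - 4  [with N_1=-1]  = -5
N_4 = N_2·N_3  [with N_2=-5, N_3=-3]  = 15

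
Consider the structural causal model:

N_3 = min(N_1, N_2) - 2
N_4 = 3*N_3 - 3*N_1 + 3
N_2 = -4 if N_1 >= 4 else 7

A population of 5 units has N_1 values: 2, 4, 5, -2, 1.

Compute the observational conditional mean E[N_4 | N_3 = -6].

Observing N_3=-6 restricts to units where N_3's equation naturally yields -6: N_1 ∈ {4, 5}. In that subpopulation N_4 = -27, -30, mean -28.5.

-28.5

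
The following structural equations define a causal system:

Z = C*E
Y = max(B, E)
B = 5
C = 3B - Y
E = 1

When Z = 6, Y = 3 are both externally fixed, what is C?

12

Under do(Z = 6, Y = 3), each intervened variable's structural equation is replaced by its fixed value.
C = 3B - Y  [with B=5, Y=3]  = 12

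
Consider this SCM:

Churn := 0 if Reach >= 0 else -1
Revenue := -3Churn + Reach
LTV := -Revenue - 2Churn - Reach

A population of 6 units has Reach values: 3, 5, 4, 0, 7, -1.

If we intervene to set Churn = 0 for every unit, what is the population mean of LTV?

do(Churn=0) breaks Churn's dependence on Reach. With Churn=0 fixed, LTV across the units is -6, -10, -8, 0, -14, 2, mean -6.

-6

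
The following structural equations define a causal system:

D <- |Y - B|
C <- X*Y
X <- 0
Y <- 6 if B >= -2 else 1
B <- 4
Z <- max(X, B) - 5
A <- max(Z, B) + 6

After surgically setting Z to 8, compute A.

The intervention breaks the incoming arrows to Z: Z <- max(X, B) - 5 no longer applies, and Z = 8.
A = max(Z, B) + 6  [with Z=8, B=4]  = 14

14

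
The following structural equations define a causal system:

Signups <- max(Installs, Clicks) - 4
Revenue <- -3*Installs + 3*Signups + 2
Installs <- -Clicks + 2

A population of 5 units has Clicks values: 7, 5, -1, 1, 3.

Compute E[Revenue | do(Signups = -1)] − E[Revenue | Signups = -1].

6

The intervention sets Signups=-1 in all 5 units regardless of Clicks. Recomputing Revenue per unit gives 14, 8, -10, -4, 2; average 2.
E[Revenue|Signups=-1] averages over only the 2 units with Signups=-1 (Clicks = -1, 3): Revenue = -10, 2, mean -4.
Difference = 2 − (-4) = 6.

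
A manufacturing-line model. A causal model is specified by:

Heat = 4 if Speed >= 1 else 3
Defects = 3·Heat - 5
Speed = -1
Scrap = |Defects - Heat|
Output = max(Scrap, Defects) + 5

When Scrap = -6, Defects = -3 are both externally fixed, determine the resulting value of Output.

The joint intervention fixes Scrap = -6, Defects = -3, removing each variable's own equation.
Output = max(Scrap, Defects) + 5  [with Scrap=-6, Defects=-3]  = 2

2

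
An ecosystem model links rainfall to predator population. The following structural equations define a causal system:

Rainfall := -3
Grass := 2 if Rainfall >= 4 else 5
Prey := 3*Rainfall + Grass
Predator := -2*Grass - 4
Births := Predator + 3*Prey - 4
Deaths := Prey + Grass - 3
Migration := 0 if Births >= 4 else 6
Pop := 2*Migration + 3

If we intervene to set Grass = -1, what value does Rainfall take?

Under do(Grass=-1), the mechanism Grass := 2 if Rainfall >= 4 else 5 is discarded; Grass is fixed at -1.
Rainfall is not downstream of the intervention, so its value is determined by the original equations.

-3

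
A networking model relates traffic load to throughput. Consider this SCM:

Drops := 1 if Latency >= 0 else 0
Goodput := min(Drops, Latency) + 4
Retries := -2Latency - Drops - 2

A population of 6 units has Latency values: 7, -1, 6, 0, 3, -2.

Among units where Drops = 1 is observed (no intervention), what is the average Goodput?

Observing Drops=1 restricts to units where Drops's equation naturally yields 1: Latency ∈ {7, 6, 0, 3}. In that subpopulation Goodput = 5, 5, 4, 5, mean 4.75.

4.75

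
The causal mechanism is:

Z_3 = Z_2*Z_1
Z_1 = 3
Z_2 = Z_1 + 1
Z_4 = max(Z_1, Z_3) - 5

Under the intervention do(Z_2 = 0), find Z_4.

-2

Under do(Z_2=0), the mechanism Z_2 = Z_1 + 1 is discarded; Z_2 is fixed at 0.
Z_3 = Z_2*Z_1  [with Z_2=0, Z_1=3]  = 0
Z_4 = max(Z_1, Z_3) - 5  [with Z_1=3, Z_3=0]  = -2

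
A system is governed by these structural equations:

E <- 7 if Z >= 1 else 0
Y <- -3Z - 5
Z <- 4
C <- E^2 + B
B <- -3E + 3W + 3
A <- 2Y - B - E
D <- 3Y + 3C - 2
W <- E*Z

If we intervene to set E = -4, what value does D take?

do(E=-4) replaces the equation E <- 7 if Z >= 1 else 0 with the constant E = -4.
W = E*Z  [with E=-4, Z=4]  = -16
B = -3E + 3W + 3  [with E=-4, W=-16]  = -33
Y = -3Z - 5  [with Z=4]  = -17
C = E^2 + B  [with E=-4, B=-33]  = -17
D = 3Y + 3C - 2  [with Y=-17, C=-17]  = -104

-104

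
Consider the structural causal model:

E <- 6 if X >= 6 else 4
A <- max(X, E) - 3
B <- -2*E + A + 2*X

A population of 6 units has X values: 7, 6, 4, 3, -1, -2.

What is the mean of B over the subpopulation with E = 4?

Observing E=4 restricts to units where E's equation naturally yields 4: X ∈ {4, 3, -1, -2}. In that subpopulation B = 1, -1, -9, -11, mean -5.

-5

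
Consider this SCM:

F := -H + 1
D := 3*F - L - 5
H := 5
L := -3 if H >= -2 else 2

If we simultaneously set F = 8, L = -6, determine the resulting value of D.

25

Setting F = 8, L = -6 by intervention discards those variables' equations.
D = 3*F - L - 5  [with F=8, L=-6]  = 25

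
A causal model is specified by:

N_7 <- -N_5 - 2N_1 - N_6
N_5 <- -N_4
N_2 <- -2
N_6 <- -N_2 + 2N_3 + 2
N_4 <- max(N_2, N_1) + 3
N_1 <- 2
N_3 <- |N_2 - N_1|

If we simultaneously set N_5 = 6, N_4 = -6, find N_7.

-22

Setting N_5 = 6, N_4 = -6 by intervention discards those variables' equations.
N_3 = |N_2 - N_1|  [with N_2=-2, N_1=2]  = 4
N_6 = -N_2 + 2N_3 + 2  [with N_2=-2, N_3=4]  = 12
N_7 = -N_5 - 2N_1 - N_6  [with N_5=6, N_1=2, N_6=12]  = -22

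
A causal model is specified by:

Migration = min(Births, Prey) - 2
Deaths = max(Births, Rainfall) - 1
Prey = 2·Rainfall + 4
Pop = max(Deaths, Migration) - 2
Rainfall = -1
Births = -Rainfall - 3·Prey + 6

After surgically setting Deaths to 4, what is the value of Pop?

2

Under do(Deaths=4), the mechanism Deaths = max(Births, Rainfall) - 1 is discarded; Deaths is fixed at 4.
Prey = 2·Rainfall + 4  [with Rainfall=-1]  = 2
Births = -Rainfall - 3·Prey + 6  [with Rainfall=-1, Prey=2]  = 1
Migration = min(Births, Prey) - 2  [with Births=1, Prey=2]  = -1
Pop = max(Deaths, Migration) - 2  [with Deaths=4, Migration=-1]  = 2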